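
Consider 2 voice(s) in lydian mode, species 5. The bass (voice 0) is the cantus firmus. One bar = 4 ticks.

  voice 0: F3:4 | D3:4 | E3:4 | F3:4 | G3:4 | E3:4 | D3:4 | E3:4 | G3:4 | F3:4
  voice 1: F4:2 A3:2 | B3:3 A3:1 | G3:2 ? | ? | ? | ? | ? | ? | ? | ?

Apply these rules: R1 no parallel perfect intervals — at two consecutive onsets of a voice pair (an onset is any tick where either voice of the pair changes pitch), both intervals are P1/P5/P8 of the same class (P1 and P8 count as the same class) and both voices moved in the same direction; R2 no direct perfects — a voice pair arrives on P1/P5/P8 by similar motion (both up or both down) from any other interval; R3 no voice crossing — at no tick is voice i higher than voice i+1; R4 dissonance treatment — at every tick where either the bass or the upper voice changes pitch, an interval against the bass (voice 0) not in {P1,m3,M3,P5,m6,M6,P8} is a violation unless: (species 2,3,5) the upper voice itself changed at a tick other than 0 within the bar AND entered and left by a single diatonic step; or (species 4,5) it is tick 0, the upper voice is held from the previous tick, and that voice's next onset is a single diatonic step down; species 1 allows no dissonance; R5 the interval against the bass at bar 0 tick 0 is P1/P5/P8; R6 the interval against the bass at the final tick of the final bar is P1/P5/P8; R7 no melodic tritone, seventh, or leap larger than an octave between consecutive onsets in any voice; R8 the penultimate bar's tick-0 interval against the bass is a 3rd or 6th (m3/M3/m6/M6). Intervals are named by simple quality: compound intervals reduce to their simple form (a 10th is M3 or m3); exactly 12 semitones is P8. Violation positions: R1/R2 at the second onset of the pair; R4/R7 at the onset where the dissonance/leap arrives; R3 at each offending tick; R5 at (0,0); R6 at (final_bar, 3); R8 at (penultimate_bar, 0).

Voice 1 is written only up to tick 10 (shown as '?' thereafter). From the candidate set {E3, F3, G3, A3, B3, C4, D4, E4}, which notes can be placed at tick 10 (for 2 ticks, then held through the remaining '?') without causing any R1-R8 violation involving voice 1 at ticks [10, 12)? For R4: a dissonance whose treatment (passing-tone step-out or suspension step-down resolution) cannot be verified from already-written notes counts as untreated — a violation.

E3: legal
F3: violates R4
G3: legal
A3: violates R4
B3: legal
C4: legal
D4: violates R4
E4: legal

{B3, C4, E3, E4, G3}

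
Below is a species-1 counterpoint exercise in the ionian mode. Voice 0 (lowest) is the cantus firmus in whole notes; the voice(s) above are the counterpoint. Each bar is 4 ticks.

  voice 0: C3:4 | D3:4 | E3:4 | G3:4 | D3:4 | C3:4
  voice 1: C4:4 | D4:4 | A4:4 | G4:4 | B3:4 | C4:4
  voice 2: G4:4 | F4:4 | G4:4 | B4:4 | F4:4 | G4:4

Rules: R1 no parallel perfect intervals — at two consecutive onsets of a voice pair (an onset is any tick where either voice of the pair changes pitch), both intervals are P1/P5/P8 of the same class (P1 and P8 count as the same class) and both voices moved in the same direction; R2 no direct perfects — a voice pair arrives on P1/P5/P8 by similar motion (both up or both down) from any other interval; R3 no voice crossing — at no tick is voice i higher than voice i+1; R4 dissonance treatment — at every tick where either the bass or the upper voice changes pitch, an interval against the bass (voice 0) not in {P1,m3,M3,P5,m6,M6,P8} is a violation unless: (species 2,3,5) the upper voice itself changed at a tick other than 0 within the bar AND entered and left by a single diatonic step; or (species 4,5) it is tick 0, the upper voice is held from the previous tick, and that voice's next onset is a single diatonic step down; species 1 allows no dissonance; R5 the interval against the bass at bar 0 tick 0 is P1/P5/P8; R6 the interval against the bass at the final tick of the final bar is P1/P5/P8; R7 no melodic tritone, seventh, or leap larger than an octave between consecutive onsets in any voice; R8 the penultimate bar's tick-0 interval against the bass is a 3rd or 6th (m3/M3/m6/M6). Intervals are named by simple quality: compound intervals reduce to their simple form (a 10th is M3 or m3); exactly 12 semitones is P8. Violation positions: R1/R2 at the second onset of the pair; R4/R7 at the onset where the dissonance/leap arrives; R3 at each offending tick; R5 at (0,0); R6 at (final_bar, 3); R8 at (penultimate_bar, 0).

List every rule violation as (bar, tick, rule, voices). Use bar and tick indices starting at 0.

(1, 0, R1, (0, 1))
(2, 0, R3, (1, 2))
(2, 0, R4, (0, 1))
(2, 1, R3, (1, 2))
(2, 2, R3, (1, 2))
(2, 3, R3, (1, 2))
(4, 0, R7, (2,))
(5, 0, R2, (1, 2))

bar 0: v0=C3 v1=C4 v2=G4 downbeat P5
bar 1: v0=D3 v1=D4 v2=F4 downbeat m3
bar 2: v0=E3 v1=A4 v2=G4 downbeat m3
bar 3: v0=G3 v1=G4 v2=B4 downbeat M3
bar 4: v0=D3 v1=B3 v2=F4 downbeat m3
bar 5: v0=C3 v1=C4 v2=G4 downbeat P5
  -> R1 @ bar 1 tick 0 v(0, 1): C3/C4 P8 -> D3/D4 P8 similar
  -> R3 @ bar 2 tick 0 v(1, 2): A4 above G4
  -> R4 @ bar 2 tick 0 v(0, 1): E3/A4 P4 untreated
  -> R3 @ bar 2 tick 1 v(1, 2): A4 above G4
  -> R3 @ bar 2 tick 2 v(1, 2): A4 above G4
  -> R3 @ bar 2 tick 3 v(1, 2): A4 above G4
  -> R7 @ bar 4 tick 0 v(2,): B4->F4 leap 6st
  -> R2 @ bar 5 tick 0 v(1, 2): B3/F4 TT -> C4/G4 P5 similar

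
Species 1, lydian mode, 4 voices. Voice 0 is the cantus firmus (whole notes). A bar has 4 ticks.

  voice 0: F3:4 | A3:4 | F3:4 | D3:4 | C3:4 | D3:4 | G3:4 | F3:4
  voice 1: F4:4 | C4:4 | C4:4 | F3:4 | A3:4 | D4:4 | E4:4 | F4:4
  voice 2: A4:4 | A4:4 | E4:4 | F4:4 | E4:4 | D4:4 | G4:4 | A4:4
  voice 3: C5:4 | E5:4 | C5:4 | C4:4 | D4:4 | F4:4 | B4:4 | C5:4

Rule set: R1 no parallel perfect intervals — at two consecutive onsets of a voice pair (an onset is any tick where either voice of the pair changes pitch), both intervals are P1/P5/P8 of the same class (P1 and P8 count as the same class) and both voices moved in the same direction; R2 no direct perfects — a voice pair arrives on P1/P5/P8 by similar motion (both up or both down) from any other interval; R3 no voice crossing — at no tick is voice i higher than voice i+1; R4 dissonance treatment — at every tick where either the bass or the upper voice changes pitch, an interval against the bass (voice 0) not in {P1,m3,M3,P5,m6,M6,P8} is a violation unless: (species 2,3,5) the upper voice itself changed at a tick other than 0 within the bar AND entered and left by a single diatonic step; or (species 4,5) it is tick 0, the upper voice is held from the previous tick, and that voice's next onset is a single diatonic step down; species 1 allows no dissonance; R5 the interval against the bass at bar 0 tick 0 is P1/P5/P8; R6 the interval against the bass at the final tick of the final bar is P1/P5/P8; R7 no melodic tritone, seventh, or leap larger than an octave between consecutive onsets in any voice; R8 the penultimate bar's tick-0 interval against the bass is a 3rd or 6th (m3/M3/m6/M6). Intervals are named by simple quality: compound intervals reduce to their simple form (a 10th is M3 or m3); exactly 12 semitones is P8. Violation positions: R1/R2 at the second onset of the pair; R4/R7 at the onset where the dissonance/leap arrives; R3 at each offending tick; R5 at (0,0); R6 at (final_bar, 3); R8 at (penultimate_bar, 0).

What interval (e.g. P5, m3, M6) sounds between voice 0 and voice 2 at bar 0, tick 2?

voice 0=F3 voice 2=A4 -> M3

M3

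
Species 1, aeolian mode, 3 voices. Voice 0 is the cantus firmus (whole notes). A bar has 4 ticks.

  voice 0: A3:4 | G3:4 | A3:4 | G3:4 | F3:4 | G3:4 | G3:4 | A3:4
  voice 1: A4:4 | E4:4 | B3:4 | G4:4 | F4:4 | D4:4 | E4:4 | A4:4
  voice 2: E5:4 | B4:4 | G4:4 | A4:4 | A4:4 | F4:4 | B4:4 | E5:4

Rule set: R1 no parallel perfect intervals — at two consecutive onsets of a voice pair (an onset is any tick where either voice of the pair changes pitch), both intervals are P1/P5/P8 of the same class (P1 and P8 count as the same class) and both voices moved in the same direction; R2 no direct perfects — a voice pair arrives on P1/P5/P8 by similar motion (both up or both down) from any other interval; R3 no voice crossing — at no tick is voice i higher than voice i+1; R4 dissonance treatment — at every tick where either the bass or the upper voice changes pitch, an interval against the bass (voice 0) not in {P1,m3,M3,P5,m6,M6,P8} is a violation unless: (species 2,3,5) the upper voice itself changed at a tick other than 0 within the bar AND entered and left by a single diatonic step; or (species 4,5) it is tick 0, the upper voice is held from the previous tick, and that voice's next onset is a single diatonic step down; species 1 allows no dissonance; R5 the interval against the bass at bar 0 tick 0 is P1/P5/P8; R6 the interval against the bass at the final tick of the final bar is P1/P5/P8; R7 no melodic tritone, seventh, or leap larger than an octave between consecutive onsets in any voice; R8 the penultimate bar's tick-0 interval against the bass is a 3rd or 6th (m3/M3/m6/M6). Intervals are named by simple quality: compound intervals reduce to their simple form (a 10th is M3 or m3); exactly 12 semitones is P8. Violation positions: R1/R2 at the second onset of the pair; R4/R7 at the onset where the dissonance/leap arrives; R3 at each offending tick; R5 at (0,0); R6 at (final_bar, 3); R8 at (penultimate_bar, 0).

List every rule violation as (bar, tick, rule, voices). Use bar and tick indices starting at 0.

bar 0: v0=A3 v1=A4 v2=E5 downbeat P5
bar 1: v0=G3 v1=E4 v2=B4 downbeat M3
bar 2: v0=A3 v1=B3 v2=G4 downbeat m7
bar 3: v0=G3 v1=G4 v2=A4 downbeat M2
bar 4: v0=F3 v1=F4 v2=A4 downbeat M3
bar 5: v0=G3 v1=D4 v2=F4 downbeat m7
bar 6: v0=G3 v1=E4 v2=B4 downbeat M3
bar 7: v0=A3 v1=A4 v2=E5 downbeat P5
  -> R1 @ bar 1 tick 0 v(1, 2): A4/E5 P5 -> E4/B4 P5 similar
  -> R4 @ bar 2 tick 0 v(0, 1): A3/B3 M2 untreated
  -> R4 @ bar 2 tick 0 v(0, 2): A3/G4 m7 untreated
  -> R4 @ bar 3 tick 0 v(0, 2): G3/A4 M2 untreated
  -> R1 @ bar 4 tick 0 v(0, 1): G3/G4 P8 -> F3/F4 P8 similar
  -> R4 @ bar 5 tick 0 v(0, 2): G3/F4 m7 untreated
  -> R2 @ bar 6 tick 0 v(1, 2): D4/F4 m3 -> E4/B4 P5 similar
  -> R7 @ bar 6 tick 0 v(2,): F4->B4 leap 6st
  -> R1 @ bar 7 tick 0 v(1, 2): E4/B4 P5 -> A4/E5 P5 similar
  -> R2 @ bar 7 tick 0 v(0, 1): G3/E4 M6 -> A3/A4 P8 similar
  -> R2 @ bar 7 tick 0 v(0, 2): G3/B4 M3 -> A3/E5 P5 similar

(1, 0, R1, (1, 2))
(2, 0, R4, (0, 1))
(2, 0, R4, (0, 2))
(3, 0, R4, (0, 2))
(4, 0, R1, (0, 1))
(5, 0, R4, (0, 2))
(6, 0, R2, (1, 2))
(6, 0, R7, (2,))
(7, 0, R1, (1, 2))
(7, 0, R2, (0, 1))
(7, 0, R2, (0, 2))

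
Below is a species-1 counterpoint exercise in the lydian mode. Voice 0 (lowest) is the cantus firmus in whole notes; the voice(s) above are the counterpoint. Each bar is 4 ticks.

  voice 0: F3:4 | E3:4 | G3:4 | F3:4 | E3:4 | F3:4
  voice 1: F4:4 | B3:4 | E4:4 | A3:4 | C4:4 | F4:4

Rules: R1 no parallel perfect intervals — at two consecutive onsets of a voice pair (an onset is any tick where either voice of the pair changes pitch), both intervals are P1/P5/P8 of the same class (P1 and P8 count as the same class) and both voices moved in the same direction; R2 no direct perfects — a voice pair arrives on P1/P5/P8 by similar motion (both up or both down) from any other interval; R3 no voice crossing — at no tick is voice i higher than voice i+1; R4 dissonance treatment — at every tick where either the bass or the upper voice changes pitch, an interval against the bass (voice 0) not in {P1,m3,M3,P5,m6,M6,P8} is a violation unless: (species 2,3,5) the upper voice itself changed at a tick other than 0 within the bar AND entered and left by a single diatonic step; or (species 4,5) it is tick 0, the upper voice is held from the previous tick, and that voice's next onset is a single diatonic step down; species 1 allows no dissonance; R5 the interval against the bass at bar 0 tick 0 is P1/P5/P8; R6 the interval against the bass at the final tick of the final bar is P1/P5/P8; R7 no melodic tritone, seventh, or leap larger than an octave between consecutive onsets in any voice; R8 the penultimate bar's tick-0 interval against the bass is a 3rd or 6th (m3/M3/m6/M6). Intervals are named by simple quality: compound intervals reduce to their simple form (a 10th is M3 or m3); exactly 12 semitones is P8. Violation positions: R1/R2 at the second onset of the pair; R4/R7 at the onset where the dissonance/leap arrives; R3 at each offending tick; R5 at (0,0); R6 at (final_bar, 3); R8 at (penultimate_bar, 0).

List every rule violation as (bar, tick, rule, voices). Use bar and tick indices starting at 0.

bar 0: v0=F3 v1=F4 downbeat P8
bar 1: v0=E3 v1=B3 downbeat P5
bar 2: v0=G3 v1=E4 downbeat M6
bar 3: v0=F3 v1=A3 downbeat M3
bar 4: v0=E3 v1=C4 downbeat m6
bar 5: v0=F3 v1=F4 downbeat P8
  -> R2 @ bar 1 tick 0 v(0, 1): F3/F4 P8 -> E3/B3 P5 similar
  -> R7 @ bar 1 tick 0 v(1,): F4->B3 leap 6st
  -> R2 @ bar 5 tick 0 v(0, 1): E3/C4 m6 -> F3/F4 P8 similar

(1, 0, R2, (0, 1))
(1, 0, R7, (1,))
(5, 0, R2, (0, 1))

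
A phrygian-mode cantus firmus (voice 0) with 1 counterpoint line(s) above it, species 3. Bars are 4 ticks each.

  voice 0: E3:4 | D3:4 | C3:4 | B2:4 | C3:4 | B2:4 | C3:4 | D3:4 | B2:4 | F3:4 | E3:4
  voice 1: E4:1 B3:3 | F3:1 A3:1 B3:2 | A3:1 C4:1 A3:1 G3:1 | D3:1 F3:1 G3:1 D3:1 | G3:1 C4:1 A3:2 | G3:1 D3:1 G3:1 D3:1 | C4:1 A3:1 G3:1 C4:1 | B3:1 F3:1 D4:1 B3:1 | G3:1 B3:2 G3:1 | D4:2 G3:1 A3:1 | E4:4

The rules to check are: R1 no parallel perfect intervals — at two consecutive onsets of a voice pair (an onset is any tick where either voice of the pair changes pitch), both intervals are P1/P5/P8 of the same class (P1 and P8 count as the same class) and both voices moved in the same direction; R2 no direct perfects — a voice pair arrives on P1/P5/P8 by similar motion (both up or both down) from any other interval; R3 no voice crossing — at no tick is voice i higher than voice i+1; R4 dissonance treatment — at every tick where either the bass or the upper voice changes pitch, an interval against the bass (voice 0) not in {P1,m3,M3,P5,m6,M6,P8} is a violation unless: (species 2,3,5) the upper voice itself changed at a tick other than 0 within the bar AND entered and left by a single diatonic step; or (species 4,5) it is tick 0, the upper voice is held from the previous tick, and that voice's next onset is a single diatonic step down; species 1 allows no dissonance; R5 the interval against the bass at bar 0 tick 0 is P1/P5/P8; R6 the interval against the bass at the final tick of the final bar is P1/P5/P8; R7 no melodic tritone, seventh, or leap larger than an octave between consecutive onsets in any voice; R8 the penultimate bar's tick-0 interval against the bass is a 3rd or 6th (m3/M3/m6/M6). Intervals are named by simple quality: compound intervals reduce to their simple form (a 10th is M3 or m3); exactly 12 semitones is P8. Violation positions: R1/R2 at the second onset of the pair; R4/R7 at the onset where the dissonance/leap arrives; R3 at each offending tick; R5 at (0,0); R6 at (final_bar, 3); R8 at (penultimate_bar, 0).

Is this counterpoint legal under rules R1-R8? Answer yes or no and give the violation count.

No (8 violations)

bar 0: v0=E3 v1=E4 (P8)
bar 1: v0=D3 v1=F3 (m3)
bar 2: v0=C3 v1=A3 (M6)
bar 3: v0=B2 v1=D3 (m3)
bar 4: v0=C3 v1=G3 (P5)
bar 5: v0=B2 v1=G3 (m6)
bar 6: v0=C3 v1=C4 (P8)
bar 7: v0=D3 v1=B3 (M6)
bar 8: v0=B2 v1=G3 (m6)
bar 9: v0=F3 v1=D4 (M6)
bar 10: v0=E3 v1=E4 (P8)
  R7 @ bar1.0: B3->F3 leap 6st
  R4 @ bar3.1: B2/F3 TT untreated
  R2 @ bar4.0: B2/D3 m3 -> C3/G3 P5 similar
  R2 @ bar6.0: B2/D3 m3 -> C3/C4 P8 similar
  R7 @ bar6.0: D3->C4 leap 10st
  R7 @ bar7.1: B3->F3 leap 6st
  R7 @ bar9.0: B2->F3 leap 6st
  R4 @ bar9.2: F3/G3 M2 untreated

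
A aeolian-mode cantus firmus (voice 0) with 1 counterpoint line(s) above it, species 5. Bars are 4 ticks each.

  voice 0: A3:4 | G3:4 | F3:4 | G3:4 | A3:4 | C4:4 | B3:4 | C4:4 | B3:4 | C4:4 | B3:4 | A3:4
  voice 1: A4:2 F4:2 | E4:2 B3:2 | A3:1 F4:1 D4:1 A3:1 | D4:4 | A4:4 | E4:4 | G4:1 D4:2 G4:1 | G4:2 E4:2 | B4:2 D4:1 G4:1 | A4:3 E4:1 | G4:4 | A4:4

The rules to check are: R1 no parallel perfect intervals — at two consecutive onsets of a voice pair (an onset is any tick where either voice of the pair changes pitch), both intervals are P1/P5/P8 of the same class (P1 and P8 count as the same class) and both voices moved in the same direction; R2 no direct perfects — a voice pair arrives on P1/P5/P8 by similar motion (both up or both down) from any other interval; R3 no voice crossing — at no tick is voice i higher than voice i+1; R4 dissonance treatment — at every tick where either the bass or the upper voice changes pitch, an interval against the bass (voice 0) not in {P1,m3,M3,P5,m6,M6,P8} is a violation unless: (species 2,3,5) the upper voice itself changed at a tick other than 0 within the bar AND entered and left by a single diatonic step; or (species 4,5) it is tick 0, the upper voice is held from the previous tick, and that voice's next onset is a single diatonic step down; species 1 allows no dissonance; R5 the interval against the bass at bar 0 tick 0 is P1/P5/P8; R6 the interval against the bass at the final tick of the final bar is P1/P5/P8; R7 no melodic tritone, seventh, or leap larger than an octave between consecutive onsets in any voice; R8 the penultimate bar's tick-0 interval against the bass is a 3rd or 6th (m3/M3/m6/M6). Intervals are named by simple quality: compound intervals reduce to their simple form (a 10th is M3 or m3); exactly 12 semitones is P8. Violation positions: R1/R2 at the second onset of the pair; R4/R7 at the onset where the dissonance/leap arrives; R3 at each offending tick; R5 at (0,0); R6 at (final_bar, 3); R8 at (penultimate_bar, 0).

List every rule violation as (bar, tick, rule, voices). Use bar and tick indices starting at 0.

bar 0: v0=A3 v1=A4 downbeat P8
bar 1: v0=G3 v1=E4 downbeat M6
bar 2: v0=F3 v1=A3 downbeat M3
bar 3: v0=G3 v1=D4 downbeat P5
bar 4: v0=A3 v1=A4 downbeat P8
bar 5: v0=C4 v1=E4 downbeat M3
bar 6: v0=B3 v1=G4 downbeat m6
bar 7: v0=C4 v1=G4 downbeat P5
bar 8: v0=B3 v1=B4 downbeat P8
bar 9: v0=C4 v1=A4 downbeat M6
bar 10: v0=B3 v1=G4 downbeat m6
bar 11: v0=A3 v1=A4 downbeat P8
  -> R2 @ bar 3 tick 0 v(0, 1): F3/A3 M3 -> G3/D4 P5 similar
  -> R2 @ bar 4 tick 0 v(0, 1): G3/D4 P5 -> A3/A4 P8 similar

(3, 0, R2, (0, 1))
(4, 0, R2, (0, 1))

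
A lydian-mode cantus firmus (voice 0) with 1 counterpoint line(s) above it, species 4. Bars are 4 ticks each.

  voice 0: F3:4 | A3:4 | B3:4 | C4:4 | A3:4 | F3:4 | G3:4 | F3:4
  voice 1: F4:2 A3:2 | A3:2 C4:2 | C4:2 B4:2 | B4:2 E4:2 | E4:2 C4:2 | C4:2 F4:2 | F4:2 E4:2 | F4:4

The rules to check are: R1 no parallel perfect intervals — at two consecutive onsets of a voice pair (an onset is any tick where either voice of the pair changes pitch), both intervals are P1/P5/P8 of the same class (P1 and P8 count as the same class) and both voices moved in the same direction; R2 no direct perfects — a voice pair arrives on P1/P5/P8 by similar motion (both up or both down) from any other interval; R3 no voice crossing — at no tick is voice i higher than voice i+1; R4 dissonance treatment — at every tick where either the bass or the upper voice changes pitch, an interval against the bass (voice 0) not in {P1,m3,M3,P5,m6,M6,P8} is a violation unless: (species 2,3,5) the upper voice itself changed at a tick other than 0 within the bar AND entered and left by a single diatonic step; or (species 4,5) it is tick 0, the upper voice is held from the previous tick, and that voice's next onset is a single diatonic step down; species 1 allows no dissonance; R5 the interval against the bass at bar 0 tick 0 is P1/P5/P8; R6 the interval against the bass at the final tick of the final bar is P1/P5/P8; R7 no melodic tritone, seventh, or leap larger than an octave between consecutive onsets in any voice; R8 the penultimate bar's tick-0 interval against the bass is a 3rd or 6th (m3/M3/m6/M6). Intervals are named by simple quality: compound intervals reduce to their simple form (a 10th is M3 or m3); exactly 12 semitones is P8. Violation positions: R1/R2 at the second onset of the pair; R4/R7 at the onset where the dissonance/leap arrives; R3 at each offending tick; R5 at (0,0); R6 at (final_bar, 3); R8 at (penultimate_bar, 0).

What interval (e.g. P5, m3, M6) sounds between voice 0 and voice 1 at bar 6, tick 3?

M6

voice 0=G3 voice 1=E4 -> M6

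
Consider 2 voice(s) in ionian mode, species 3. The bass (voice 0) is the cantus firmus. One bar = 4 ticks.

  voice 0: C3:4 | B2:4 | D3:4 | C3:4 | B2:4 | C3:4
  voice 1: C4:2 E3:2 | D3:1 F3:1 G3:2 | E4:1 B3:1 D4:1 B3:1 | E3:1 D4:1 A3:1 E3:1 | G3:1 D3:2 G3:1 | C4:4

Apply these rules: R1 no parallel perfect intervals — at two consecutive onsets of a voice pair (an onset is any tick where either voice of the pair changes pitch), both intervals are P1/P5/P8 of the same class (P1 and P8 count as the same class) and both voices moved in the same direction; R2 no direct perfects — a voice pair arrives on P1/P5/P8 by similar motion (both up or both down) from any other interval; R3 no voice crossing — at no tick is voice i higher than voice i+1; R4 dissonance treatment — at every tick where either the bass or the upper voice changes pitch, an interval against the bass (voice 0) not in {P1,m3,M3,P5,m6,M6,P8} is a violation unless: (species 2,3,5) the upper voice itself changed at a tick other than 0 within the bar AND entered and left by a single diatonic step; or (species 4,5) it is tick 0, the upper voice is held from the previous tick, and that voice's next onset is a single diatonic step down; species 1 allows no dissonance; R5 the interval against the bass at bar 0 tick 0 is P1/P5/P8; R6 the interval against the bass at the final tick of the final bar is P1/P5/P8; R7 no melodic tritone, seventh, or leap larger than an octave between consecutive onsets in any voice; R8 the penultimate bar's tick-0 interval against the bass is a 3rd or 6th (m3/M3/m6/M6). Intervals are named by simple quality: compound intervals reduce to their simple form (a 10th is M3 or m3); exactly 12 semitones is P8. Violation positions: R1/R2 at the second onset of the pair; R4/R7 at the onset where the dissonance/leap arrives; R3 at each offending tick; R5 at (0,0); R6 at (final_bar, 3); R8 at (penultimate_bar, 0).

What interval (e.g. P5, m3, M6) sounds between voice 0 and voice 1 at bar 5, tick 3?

voice 0=C3 voice 1=C4 -> P8

P8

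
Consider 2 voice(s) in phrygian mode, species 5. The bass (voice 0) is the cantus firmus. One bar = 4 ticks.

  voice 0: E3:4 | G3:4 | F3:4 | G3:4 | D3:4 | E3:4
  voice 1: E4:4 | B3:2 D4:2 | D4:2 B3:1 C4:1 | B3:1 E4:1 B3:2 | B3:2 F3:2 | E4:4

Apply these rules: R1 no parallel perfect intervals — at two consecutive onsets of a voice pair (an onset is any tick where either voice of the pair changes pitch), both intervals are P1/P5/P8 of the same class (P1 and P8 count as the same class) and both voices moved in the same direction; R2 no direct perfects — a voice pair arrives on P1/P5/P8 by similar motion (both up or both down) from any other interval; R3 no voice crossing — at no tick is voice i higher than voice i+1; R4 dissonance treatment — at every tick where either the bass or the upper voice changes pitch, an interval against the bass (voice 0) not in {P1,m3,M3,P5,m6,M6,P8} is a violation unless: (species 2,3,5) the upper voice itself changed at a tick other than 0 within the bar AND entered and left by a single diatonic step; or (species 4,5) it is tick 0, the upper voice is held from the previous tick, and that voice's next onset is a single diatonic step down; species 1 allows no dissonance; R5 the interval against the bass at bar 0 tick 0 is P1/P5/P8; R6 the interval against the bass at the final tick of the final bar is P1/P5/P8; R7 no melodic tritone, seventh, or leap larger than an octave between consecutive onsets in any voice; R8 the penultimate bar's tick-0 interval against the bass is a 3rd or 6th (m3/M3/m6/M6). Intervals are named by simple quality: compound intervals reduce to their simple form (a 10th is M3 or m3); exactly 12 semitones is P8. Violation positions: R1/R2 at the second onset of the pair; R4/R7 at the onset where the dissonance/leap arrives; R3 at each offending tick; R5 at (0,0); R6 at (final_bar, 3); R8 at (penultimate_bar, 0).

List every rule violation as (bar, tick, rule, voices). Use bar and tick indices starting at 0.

bar 0: v0=E3 v1=E4 downbeat P8
bar 1: v0=G3 v1=B3 downbeat M3
bar 2: v0=F3 v1=D4 downbeat M6
bar 3: v0=G3 v1=B3 downbeat M3
bar 4: v0=D3 v1=B3 downbeat M6
bar 5: v0=E3 v1=E4 downbeat P8
  -> R4 @ bar 2 tick 2 v(0, 1): F3/B3 TT untreated
  -> R7 @ bar 4 tick 2 v(1,): B3->F3 leap 6st
  -> R2 @ bar 5 tick 0 v(0, 1): D3/F3 m3 -> E3/E4 P8 similar
  -> R7 @ bar 5 tick 0 v(1,): F3->E4 leap 11st

(2, 2, R4, (0, 1))
(4, 2, R7, (1,))
(5, 0, R2, (0, 1))
(5, 0, R7, (1,))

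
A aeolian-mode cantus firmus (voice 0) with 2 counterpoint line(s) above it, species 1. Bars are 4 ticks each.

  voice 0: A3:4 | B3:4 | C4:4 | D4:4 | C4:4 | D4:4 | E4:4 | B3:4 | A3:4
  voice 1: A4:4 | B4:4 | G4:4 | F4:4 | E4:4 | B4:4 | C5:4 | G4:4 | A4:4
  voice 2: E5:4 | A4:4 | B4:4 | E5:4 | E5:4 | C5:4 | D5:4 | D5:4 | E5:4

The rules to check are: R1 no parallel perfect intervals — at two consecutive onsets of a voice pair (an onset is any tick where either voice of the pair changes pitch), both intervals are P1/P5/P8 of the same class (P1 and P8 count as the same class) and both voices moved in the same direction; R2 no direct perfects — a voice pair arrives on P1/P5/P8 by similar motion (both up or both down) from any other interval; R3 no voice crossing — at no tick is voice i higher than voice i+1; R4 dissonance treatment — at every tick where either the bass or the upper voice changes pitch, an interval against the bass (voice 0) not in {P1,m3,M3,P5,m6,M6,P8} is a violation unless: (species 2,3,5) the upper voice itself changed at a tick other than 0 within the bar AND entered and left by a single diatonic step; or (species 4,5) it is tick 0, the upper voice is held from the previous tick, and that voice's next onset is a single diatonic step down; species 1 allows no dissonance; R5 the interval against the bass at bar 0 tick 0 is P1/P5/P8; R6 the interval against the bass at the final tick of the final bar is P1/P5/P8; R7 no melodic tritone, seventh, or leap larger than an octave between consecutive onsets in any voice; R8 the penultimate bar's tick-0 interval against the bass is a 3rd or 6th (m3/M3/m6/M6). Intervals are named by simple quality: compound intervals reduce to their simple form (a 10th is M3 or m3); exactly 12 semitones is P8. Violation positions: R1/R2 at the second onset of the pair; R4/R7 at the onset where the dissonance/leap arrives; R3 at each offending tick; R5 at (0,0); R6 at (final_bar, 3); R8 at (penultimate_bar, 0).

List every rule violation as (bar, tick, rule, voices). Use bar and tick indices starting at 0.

(1, 0, R1, (0, 1))
(1, 0, R3, (1, 2))
(1, 0, R4, (0, 2))
(1, 1, R3, (1, 2))
(1, 2, R3, (1, 2))
(1, 3, R3, (1, 2))
(2, 0, R4, (0, 2))
(3, 0, R4, (0, 2))
(5, 0, R4, (0, 2))
(6, 0, R4, (0, 2))
(8, 0, R1, (1, 2))

bar 0: v0=A3 v1=A4 v2=E5 downbeat P5
bar 1: v0=B3 v1=B4 v2=A4 downbeat m7
bar 2: v0=C4 v1=G4 v2=B4 downbeat M7
bar 3: v0=D4 v1=F4 v2=E5 downbeat M2
bar 4: v0=C4 v1=E4 v2=E5 downbeat M3
bar 5: v0=D4 v1=B4 v2=C5 downbeat m7
bar 6: v0=E4 v1=C5 v2=D5 downbeat m7
bar 7: v0=B3 v1=G4 v2=D5 downbeat m3
bar 8: v0=A3 v1=A4 v2=E5 downbeat P5
  -> R1 @ bar 1 tick 0 v(0, 1): A3/A4 P8 -> B3/B4 P8 similar
  -> R3 @ bar 1 tick 0 v(1, 2): B4 above A4
  -> R4 @ bar 1 tick 0 v(0, 2): B3/A4 m7 untreated
  -> R3 @ bar 1 tick 1 v(1, 2): B4 above A4
  -> R3 @ bar 1 tick 2 v(1, 2): B4 above A4
  -> R3 @ bar 1 tick 3 v(1, 2): B4 above A4
  -> R4 @ bar 2 tick 0 v(0, 2): C4/B4 M7 untreated
  -> R4 @ bar 3 tick 0 v(0, 2): D4/E5 M2 untreated
  -> R4 @ bar 5 tick 0 v(0, 2): D4/C5 m7 untreated
  -> R4 @ bar 6 tick 0 v(0, 2): E4/D5 m7 untreated
  -> R1 @ bar 8 tick 0 v(1, 2): G4/D5 P5 -> A4/E5 P5 similar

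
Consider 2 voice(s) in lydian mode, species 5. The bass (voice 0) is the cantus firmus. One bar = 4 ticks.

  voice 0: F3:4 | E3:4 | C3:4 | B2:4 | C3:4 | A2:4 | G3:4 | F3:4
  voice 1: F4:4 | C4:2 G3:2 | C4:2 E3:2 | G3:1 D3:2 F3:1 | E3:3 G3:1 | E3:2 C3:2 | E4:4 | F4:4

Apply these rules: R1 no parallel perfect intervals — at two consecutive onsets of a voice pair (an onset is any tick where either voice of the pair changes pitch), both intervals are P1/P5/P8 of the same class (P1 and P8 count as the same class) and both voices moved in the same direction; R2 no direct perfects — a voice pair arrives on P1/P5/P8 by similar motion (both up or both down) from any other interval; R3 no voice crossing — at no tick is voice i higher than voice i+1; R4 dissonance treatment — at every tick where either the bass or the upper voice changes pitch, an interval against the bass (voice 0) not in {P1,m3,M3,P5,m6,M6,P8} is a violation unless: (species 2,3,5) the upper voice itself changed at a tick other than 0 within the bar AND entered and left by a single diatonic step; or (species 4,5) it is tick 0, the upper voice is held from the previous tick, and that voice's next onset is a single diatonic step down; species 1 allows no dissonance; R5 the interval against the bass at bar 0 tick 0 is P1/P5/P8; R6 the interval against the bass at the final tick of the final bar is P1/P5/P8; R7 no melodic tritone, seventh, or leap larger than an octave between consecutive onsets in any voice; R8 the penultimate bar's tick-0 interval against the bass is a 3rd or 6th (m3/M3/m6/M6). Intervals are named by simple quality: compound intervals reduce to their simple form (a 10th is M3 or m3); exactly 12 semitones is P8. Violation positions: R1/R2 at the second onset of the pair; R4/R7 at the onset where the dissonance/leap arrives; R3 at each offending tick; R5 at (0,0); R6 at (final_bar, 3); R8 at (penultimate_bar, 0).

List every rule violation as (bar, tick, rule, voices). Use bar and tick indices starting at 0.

bar 0: v0=F3 v1=F4 downbeat P8
bar 1: v0=E3 v1=C4 downbeat m6
bar 2: v0=C3 v1=C4 downbeat P8
bar 3: v0=B2 v1=G3 downbeat m6
bar 4: v0=C3 v1=E3 downbeat M3
bar 5: v0=A2 v1=E3 downbeat P5
bar 6: v0=G3 v1=E4 downbeat M6
bar 7: v0=F3 v1=F4 downbeat P8
  -> R4 @ bar 3 tick 3 v(0, 1): B2/F3 TT untreated
  -> R1 @ bar 5 tick 0 v(0, 1): C3/G3 P5 -> A2/E3 P5 similar
  -> R7 @ bar 6 tick 0 v(0,): A2->G3 leap 10st
  -> R7 @ bar 6 tick 0 v(1,): C3->E4 leap 16st

(3, 3, R4, (0, 1))
(5, 0, R1, (0, 1))
(6, 0, R7, (0,))
(6, 0, R7, (1,))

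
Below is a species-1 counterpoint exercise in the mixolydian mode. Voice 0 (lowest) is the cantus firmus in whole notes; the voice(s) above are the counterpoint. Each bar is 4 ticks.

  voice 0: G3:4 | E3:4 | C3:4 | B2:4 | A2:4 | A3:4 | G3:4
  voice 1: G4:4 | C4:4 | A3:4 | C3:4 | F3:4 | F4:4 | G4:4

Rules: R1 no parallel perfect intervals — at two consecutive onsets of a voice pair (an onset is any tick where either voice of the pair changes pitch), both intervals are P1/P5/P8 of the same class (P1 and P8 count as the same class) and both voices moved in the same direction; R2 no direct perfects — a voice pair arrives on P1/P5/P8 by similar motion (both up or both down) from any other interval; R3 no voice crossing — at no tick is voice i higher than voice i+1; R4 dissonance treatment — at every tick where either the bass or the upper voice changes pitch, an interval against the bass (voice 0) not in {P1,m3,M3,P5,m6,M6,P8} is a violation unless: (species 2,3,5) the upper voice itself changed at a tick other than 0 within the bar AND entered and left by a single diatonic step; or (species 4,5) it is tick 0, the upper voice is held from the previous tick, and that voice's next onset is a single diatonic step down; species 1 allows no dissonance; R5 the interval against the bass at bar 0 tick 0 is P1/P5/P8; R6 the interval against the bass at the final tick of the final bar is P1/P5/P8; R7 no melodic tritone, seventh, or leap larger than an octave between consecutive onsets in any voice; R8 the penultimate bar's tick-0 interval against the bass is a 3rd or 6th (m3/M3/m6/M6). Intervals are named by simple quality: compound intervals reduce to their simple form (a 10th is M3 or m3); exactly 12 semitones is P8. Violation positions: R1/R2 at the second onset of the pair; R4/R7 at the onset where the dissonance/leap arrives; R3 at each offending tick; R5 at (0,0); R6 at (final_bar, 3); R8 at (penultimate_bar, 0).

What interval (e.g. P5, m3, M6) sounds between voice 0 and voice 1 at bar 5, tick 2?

m6

voice 0=A3 voice 1=F4 -> m6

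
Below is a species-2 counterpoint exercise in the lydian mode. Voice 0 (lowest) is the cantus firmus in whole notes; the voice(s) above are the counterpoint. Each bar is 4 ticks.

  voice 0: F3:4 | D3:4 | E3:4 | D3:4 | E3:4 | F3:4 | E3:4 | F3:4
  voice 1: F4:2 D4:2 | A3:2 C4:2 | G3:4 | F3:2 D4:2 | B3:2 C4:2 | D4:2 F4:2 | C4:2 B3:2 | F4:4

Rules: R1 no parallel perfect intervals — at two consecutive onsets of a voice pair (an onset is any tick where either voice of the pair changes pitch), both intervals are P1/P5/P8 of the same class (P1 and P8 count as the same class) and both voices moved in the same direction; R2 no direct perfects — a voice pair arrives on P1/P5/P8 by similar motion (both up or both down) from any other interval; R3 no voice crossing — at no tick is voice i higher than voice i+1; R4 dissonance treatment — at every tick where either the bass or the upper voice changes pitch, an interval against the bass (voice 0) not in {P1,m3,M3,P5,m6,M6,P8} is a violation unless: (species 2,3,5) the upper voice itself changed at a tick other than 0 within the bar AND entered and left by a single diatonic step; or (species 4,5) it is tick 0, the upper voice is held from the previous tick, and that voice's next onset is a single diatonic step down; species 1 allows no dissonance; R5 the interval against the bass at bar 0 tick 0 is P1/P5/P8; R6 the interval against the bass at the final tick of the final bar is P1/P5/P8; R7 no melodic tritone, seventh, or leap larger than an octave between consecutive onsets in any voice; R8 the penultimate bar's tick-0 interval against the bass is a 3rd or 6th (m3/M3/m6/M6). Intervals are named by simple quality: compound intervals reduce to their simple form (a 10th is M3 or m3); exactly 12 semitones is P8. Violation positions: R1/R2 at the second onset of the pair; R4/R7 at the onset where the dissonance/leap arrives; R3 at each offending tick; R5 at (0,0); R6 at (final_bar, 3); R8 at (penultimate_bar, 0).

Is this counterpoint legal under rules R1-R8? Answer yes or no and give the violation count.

bar 0: v0=F3 v1=F4 (P8)
bar 1: v0=D3 v1=A3 (P5)
bar 2: v0=E3 v1=G3 (m3)
bar 3: v0=D3 v1=F3 (m3)
bar 4: v0=E3 v1=B3 (P5)
bar 5: v0=F3 v1=D4 (M6)
bar 6: v0=E3 v1=C4 (m6)
bar 7: v0=F3 v1=F4 (P8)
  R2 @ bar1.0: F3/D4 M6 -> D3/A3 P5 similar
  R4 @ bar1.2: D3/C4 m7 untreated
  R2 @ bar7.0: E3/B3 P5 -> F3/F4 P8 similar
  R7 @ bar7.0: B3->F4 leap 6st

No (4 violations)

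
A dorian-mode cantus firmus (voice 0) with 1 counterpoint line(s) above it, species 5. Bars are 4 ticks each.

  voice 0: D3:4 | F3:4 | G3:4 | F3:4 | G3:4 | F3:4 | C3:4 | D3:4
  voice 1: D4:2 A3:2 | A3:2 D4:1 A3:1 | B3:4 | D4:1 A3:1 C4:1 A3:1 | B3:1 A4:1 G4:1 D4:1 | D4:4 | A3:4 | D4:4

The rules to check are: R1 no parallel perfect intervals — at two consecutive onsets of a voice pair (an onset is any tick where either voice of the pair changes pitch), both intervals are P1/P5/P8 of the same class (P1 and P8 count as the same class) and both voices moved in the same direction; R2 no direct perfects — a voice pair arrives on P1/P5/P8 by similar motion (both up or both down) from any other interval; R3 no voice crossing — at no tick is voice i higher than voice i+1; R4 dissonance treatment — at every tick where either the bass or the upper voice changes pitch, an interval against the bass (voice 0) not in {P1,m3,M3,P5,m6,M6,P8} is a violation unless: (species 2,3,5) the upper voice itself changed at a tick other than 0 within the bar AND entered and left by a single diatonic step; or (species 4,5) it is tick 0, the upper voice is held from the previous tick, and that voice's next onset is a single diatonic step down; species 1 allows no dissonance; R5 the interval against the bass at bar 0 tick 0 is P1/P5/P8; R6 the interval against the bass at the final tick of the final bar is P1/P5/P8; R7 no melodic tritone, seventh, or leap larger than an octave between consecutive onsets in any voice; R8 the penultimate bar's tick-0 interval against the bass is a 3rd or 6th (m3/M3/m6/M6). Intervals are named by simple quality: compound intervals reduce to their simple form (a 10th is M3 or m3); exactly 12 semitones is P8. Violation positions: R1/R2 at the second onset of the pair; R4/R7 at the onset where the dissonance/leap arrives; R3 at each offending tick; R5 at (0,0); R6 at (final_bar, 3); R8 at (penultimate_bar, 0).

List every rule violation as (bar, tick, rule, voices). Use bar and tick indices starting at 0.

(4, 1, R4, (0, 1))
(4, 1, R7, (1,))
(7, 0, R2, (0, 1))

bar 0: v0=D3 v1=D4 downbeat P8
bar 1: v0=F3 v1=A3 downbeat M3
bar 2: v0=G3 v1=B3 downbeat M3
bar 3: v0=F3 v1=D4 downbeat M6
bar 4: v0=G3 v1=B3 downbeat M3
bar 5: v0=F3 v1=D4 downbeat M6
bar 6: v0=C3 v1=A3 downbeat M6
bar 7: v0=D3 v1=D4 downbeat P8
  -> R4 @ bar 4 tick 1 v(0, 1): G3/A4 M2 untreated
  -> R7 @ bar 4 tick 1 v(1,): B3->A4 leap 10st
  -> R2 @ bar 7 tick 0 v(0, 1): C3/A3 M6 -> D3/D4 P8 similar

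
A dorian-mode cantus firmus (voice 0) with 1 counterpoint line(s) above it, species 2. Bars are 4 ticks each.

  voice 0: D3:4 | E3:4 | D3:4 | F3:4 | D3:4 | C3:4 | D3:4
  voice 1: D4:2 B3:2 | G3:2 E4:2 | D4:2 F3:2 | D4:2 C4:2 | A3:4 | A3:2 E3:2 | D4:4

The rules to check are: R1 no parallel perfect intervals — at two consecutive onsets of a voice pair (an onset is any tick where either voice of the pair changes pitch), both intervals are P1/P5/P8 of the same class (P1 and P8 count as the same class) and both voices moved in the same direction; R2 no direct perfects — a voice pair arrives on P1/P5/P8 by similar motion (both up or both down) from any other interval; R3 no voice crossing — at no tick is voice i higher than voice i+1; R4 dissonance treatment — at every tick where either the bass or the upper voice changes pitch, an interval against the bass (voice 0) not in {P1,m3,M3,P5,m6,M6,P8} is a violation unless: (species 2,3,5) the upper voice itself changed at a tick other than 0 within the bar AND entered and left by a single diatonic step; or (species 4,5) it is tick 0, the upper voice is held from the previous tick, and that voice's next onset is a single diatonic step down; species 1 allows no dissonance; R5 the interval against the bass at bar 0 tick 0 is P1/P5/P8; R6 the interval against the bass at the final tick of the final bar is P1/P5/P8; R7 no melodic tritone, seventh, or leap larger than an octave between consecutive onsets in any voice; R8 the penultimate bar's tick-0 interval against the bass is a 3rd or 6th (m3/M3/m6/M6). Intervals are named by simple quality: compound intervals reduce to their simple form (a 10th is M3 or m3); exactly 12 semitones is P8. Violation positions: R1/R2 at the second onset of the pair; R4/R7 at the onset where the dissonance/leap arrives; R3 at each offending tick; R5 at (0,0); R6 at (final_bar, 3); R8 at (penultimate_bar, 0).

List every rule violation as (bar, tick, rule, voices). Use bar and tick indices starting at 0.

bar 0: v0=D3 v1=D4 downbeat P8
bar 1: v0=E3 v1=G3 downbeat m3
bar 2: v0=D3 v1=D4 downbeat P8
bar 3: v0=F3 v1=D4 downbeat M6
bar 4: v0=D3 v1=A3 downbeat P5
bar 5: v0=C3 v1=A3 downbeat M6
bar 6: v0=D3 v1=D4 downbeat P8
  -> R1 @ bar 2 tick 0 v(0, 1): E3/E4 P8 -> D3/D4 P8 similar
  -> R1 @ bar 4 tick 0 v(0, 1): F3/C4 P5 -> D3/A3 P5 similar
  -> R2 @ bar 6 tick 0 v(0, 1): C3/E3 M3 -> D3/D4 P8 similar
  -> R7 @ bar 6 tick 0 v(1,): E3->D4 leap 10st

(2, 0, R1, (0, 1))
(4, 0, R1, (0, 1))
(6, 0, R2, (0, 1))
(6, 0, R7, (1,))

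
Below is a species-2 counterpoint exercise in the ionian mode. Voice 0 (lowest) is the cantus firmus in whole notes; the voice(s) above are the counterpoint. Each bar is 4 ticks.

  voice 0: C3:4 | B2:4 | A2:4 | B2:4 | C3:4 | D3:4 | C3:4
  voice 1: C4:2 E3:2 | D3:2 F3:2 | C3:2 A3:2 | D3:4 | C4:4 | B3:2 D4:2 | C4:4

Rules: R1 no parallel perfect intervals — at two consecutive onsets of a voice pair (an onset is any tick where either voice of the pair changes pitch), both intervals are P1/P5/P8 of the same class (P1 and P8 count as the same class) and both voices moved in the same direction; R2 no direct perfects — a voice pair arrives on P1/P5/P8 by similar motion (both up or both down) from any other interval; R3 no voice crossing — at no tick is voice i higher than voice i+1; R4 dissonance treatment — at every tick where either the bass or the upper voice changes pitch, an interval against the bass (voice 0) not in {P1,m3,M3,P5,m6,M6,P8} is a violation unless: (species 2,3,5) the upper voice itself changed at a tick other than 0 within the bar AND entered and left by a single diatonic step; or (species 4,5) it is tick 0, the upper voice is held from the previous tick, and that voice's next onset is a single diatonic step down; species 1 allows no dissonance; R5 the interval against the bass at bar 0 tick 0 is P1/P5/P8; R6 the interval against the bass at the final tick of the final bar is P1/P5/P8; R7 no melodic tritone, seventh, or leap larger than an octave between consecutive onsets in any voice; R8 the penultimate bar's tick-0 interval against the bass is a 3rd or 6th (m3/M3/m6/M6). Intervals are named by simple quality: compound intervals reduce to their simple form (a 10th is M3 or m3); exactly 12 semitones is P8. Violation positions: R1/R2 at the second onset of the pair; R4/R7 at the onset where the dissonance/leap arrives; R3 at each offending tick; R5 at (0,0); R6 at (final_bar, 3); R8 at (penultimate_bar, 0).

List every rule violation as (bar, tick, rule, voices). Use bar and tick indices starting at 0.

bar 0: v0=C3 v1=C4 downbeat P8
bar 1: v0=B2 v1=D3 downbeat m3
bar 2: v0=A2 v1=C3 downbeat m3
bar 3: v0=B2 v1=D3 downbeat m3
bar 4: v0=C3 v1=C4 downbeat P8
bar 5: v0=D3 v1=B3 downbeat M6
bar 6: v0=C3 v1=C4 downbeat P8
  -> R4 @ bar 1 tick 2 v(0, 1): B2/F3 TT untreated
  -> R2 @ bar 4 tick 0 v(0, 1): B2/D3 m3 -> C3/C4 P8 similar
  -> R7 @ bar 4 tick 0 v(1,): D3->C4 leap 10st
  -> R1 @ bar 6 tick 0 v(0, 1): D3/D4 P8 -> C3/C4 P8 similar

(1, 2, R4, (0, 1))
(4, 0, R2, (0, 1))
(4, 0, R7, (1,))
(6, 0, R1, (0, 1))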